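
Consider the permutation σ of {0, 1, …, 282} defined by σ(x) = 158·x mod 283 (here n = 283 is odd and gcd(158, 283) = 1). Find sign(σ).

+1

Start at x=256: 256 → 262 → 78 → 155 → 152 → 244 → 64 → … (one orbit).
Cycle type of π: 47×6 + 1; total 7 cycles.
283 − 7 = 276 transpositions; sign(π) = (−1)^276 = +1.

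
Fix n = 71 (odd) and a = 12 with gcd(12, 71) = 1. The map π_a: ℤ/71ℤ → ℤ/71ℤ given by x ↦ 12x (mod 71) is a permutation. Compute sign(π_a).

Start at x=37: 37 → 18 → 3 → 36 → 6 → 1 → 12 → … (one orbit).
3 cycles of lengths [35, 35, 1].
Σ(ℓ_i−1) = 71−3 = 68; sign = (−1)^68 = +1.

+1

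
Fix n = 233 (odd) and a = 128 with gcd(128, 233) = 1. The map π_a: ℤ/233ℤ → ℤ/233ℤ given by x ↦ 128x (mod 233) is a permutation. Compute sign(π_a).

+1

Trace 16: π^k(16) = [16, 184, 19, 102, 8, 92, 126] for k=0..6.
The orbit structure of x ↦ 128x mod 233: 9 orbits of sizes [29, 29, 29, 29, 29, 29, 29, 29, 1].
sign(π) = (−1)^{n − #cycles} = (−1)^{233−9} = (−1)^224 = +1.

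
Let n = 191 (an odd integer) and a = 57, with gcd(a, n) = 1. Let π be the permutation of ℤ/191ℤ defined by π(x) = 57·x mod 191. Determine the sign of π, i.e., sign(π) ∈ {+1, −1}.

Trace 144: π^k(144) = [144, 186, 97, 181, 3, 171, 6] for k=0..6.
The orbit structure of x ↦ 57x mod 191: 2 orbits of sizes [190, 1].
191 − 2 = 189 transpositions; sign(π) = (−1)^189 = -1.

-1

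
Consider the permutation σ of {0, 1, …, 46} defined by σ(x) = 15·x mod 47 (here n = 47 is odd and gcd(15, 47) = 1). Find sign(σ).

-1

Orbit of 14 under x↦15x: [14, 22, 1, 15, 37, 38, 6]… (length divides ord_47(15)).
2 cycles of lengths [46, 1].
Σ(ℓ_i−1) = 47−2 = 45; sign = (−1)^45 = -1.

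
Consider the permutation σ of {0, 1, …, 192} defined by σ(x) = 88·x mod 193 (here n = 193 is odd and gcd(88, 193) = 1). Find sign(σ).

-1

Start at x=173: 173 → 170 → 99 → 27 → 60 → 69 → 89 → … (one orbit).
The orbit structure of x ↦ 88x mod 193: 4 orbits of sizes [64, 64, 64, 1].
4 cycles on 193: each ℓ→(−1)^(ℓ−1), product (−1)^189 = -1.
Zolotarev: (88|193) = -1, matching the cycle-count sign.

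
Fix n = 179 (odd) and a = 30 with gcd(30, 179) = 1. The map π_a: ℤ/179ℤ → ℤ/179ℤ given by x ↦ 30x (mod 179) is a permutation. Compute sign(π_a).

-1

Trace 29: π^k(29) = [29, 154, 145, 54, 9, 91, 45] for k=0..6.
The orbit structure of x ↦ 30x mod 179: 2 orbits of sizes [178, 1].
With 2 cycles on 179 points, sign = (−1)^{179−2} = -1.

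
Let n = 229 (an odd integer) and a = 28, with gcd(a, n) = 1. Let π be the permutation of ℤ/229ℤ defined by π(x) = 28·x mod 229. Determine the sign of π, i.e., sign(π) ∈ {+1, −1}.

-1

Trace 110: π^k(110) = [110, 103, 136, 144, 139, 228, 201] for k=0..6.
Cycle type of π: 228 + 1; total 2 cycles.
229 − 2 = 227 transpositions; sign(π) = (−1)^227 = -1.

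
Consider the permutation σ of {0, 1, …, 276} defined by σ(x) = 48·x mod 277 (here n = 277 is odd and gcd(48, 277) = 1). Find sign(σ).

+1

Trace 49: π^k(49) = [49, 136, 157, 57, 243, 30, 55] for k=0..6.
π_48 has 5 disjoint cycles with lengths [69, 69, 69, 69, 1] on {0,…,276}.
n − c = 277 − 5 = 272; sign = (−1)^272 = +1.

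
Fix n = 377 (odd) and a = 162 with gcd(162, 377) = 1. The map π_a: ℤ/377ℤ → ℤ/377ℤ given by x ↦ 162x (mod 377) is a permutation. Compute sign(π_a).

+1

Start at x=376: 376 → 215 → 146 → 278 → 173 → 128 → 1 → … (one orbit).
The orbit structure of x ↦ 162x mod 377: 37 orbits of sizes [12, 12, 12, 12, 12, 12, 12, 12, 12, 12, 12, 12, 12, 12, 12, 12, 12, 12, 12, 12, 12, 12, 12, 12, 12, 12, 12, 12, 12, 4, 4, 4, 4, 4, 4, 4, 1].
377 − 37 = 340 transpositions; sign(π) = (−1)^340 = +1.
The Jacobi symbol (162|377) = +1 (Zolotarev) agrees.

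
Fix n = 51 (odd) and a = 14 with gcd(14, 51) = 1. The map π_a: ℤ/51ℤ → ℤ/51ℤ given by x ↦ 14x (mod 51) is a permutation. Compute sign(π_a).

+1

Start at x=25: 25 → 44 → 4 → 5 → 19 → 11 → 1 → … (one orbit).
π_14 has 5 disjoint cycles with lengths [16, 16, 16, 2, 1] on {0,…,50}.
With 5 cycles on 51 points, sign = (−1)^{51−5} = +1.
Check: (14/51) = +1 by Zolotarev.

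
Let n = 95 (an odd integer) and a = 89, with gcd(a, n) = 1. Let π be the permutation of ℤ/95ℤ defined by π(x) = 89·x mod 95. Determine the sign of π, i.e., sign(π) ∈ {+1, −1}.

Orbit of 34 under x↦89x: [34, 81, 84, 66, 79, 1, 89]… (length divides ord_95(89)).
The orbit structure of x ↦ 89x mod 95: 8 orbits of sizes [18, 18, 18, 18, 18, 2, 2, 1].
With 8 cycles on 95 points, sign = (−1)^{95−8} = -1.
Zolotarev: (89|95) = -1, matching the cycle-count sign.

-1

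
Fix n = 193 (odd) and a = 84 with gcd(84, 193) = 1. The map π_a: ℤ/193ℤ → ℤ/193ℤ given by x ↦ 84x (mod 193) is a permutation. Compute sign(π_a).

+1

Orbit of 108 under x↦84x: [108, 1, 84]… (length divides ord_193(84)).
Cycle lengths of π_84 on ℤ/193ℤ: [3, 3, 3, 3, 3, 3, 3, 3, 3, 3, 3, 3, 3, 3, 3, 3, 3, 3, 3, 3, 3, 3, 3, 3, 3, 3, 3, 3, 3, 3, 3, 3, 3, 3, 3, 3, 3, 3, 3, 3, 3, 3, 3, 3, 3, 3, 3, 3, 3, 3, 3, 3, 3, 3, 3, 3, 3, 3, 3, 3, 3, 3, 3, 3, 1]; 65 cycles in total.
With 65 cycles on 193 points, sign = (−1)^{193−65} = +1.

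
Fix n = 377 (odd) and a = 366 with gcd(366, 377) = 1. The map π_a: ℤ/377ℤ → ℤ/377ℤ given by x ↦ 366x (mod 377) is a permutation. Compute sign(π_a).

+1

Trace 270: π^k(270) = [270, 46, 248, 288, 225, 164, 81] for k=0..6.
Cycle type of π: 84×4 + 28 + 12 + 1; total 7 cycles.
377 − 7 = 370 transpositions; sign(π) = (−1)^370 = +1.
Check: (366/377) = +1 by Zolotarev.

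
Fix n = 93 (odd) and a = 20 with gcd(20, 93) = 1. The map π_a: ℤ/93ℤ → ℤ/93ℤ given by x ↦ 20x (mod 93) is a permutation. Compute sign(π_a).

-1

Orbit of 67 under x↦20x: [67, 38, 16, 41, 76, 32, 82]… (length divides ord_93(20)).
Cycle type of π: 30×2 + 15×2 + 2 + 1; total 6 cycles.
n − c = 93 − 6 = 87; sign = (−1)^87 = -1.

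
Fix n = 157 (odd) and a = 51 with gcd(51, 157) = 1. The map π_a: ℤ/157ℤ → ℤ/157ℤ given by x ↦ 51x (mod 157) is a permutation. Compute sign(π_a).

+1

Trace 44: π^k(44) = [44, 46, 148, 12, 141, 126, 146] for k=0..6.
The orbit structure of x ↦ 51x mod 157: 3 orbits of sizes [78, 78, 1].
With 3 cycles on 157 points, sign = (−1)^{157−3} = +1.
Zolotarev: (51|157) = +1, matching the cycle-count sign.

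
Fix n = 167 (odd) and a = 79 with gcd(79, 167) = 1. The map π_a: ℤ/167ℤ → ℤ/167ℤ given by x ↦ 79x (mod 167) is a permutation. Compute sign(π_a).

-1

Trace 152: π^k(152) = [152, 151, 72, 10, 122, 119, 49] for k=0..6.
Cycle lengths of π_79 on ℤ/167ℤ: [166, 1]; 2 cycles in total.
2 cycles on 167: each ℓ→(−1)^(ℓ−1), product (−1)^165 = -1.
Check: (79/167) = -1 by Zolotarev.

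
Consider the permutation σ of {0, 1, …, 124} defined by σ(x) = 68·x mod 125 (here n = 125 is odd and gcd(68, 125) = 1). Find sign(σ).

Trace 124: π^k(124) = [124, 57, 1, 68] for k=0..3.
Cycle type of π: 4×31 + 1; total 32 cycles.
n − c = 125 − 32 = 93; sign = (−1)^93 = -1.

-1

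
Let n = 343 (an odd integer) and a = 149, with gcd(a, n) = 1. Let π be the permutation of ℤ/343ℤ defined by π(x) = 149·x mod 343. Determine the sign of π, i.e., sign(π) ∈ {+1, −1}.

Start at x=79: 79 → 109 → 120 → 44 → 39 → 323 → 107 → … (one orbit).
7 cycles of lengths [147, 147, 21, 21, 3, 3, 1].
Σ(ℓ_i−1) = 343−7 = 336; sign = (−1)^336 = +1.
Check: (149/343) = +1 by Zolotarev.

+1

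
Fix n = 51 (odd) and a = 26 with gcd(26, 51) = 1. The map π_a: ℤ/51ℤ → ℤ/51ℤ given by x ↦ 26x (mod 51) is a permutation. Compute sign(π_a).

-1

Trace 8: π^k(8) = [8, 4, 2, 1, 26, 13, 32] for k=0..6.
π_26 has 8 disjoint cycles with lengths [8, 8, 8, 8, 8, 8, 2, 1] on {0,…,50}.
8 cycles on 51: each ℓ→(−1)^(ℓ−1), product (−1)^43 = -1.
Via Zolotarev, sign(π_{26}) = (26|51) = -1.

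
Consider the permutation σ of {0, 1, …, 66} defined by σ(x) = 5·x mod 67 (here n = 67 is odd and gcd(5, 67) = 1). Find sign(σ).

-1

Trace 8: π^k(8) = [8, 40, 66, 62, 42, 9, 45] for k=0..6.
Cycle lengths of π_5 on ℤ/67ℤ: [22, 22, 22, 1]; 4 cycles in total.
67 − 4 = 63 transpositions; sign(π) = (−1)^63 = -1.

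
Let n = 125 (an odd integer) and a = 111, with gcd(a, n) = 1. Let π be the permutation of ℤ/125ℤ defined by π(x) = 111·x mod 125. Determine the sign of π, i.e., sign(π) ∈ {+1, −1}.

+1

Trace 111: π^k(111) = [111, 71, 6, 41, 51, 36, 121] for k=0..6.
Cycle type of π: 25×4 + 5×4 + 1×5; total 13 cycles.
Σ(ℓ_i−1) = 125−13 = 112; sign = (−1)^112 = +1.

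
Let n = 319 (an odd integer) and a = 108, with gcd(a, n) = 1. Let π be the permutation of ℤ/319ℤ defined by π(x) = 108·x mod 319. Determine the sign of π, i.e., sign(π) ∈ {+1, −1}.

-1

Trace 152: π^k(152) = [152, 147, 245, 302, 78, 130, 4] for k=0..6.
π_108 has 6 disjoint cycles with lengths [140, 140, 28, 5, 5, 1] on {0,…,318}.
Σ(ℓ_i−1) = 319−6 = 313; sign = (−1)^313 = -1.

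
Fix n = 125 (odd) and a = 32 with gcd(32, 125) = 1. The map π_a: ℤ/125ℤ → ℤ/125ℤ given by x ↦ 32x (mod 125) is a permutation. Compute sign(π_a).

-1

Start at x=107: 107 → 49 → 68 → 51 → 7 → 99 → 43 → … (one orbit).
Cycle type of π: 20×5 + 4×6 + 1; total 12 cycles.
With 12 cycles on 125 points, sign = (−1)^{125−12} = -1.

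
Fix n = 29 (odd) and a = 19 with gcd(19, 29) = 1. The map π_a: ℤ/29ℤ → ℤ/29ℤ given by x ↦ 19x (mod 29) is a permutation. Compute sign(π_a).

-1

Trace 28: π^k(28) = [28, 10, 16, 14, 5, 8, 7] for k=0..6.
Decompose π into cycles: lengths [28, 1] (2 cycles, including the fixed point 0).
Σ(ℓ_i−1) = 29−2 = 27; sign = (−1)^27 = -1.
Check: (19/29) = -1 by Zolotarev.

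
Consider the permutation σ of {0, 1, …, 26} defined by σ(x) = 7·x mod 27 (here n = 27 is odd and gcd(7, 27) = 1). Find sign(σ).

+1

Trace 25: π^k(25) = [25, 13, 10, 16, 4, 1, 7] for k=0..6.
Cycle lengths of π_7 on ℤ/27ℤ: [9, 9, 3, 3, 1, 1, 1]; 7 cycles in total.
7 cycles on 27: each ℓ→(−1)^(ℓ−1), product (−1)^20 = +1.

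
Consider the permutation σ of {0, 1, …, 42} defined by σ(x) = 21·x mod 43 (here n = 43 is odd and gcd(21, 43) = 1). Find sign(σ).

Orbit of 41 under x↦21x: [41, 1, 21, 11, 16, 35, 4]… (length divides ord_43(21)).
7 cycles of lengths [7, 7, 7, 7, 7, 7, 1].
sign(π) = (−1)^{n − #cycles} = (−1)^{43−7} = (−1)^36 = +1.

+1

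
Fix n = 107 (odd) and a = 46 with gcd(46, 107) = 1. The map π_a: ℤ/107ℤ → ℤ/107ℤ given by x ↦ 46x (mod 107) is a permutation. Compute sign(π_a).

Orbit of 41 under x↦46x: [41, 67, 86, 104, 76, 72, 102]… (length divides ord_107(46)).
The orbit structure of x ↦ 46x mod 107: 2 orbits of sizes [106, 1].
n − c = 107 − 2 = 105; sign = (−1)^105 = -1.

-1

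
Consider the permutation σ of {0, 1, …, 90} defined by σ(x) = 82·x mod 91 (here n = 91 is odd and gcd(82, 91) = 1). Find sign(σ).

Trace 81: π^k(81) = [81, 90, 9, 10, 1, 82] for k=0..5.
Cycle type of π: 6×15 + 1; total 16 cycles.
n − c = 91 − 16 = 75; sign = (−1)^75 = -1.

-1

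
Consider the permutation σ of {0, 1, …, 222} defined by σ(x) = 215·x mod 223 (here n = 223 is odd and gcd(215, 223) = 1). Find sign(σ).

Trace 17: π^k(17) = [17, 87, 196, 216, 56, 221, 16] for k=0..6.
Cycle lengths of π_215 on ℤ/223ℤ: [74, 74, 74, 1]; 4 cycles in total.
With 4 cycles on 223 points, sign = (−1)^{223−4} = -1.
(215|223)_J = -1 (Zolotarev's lemma cross-check).

-1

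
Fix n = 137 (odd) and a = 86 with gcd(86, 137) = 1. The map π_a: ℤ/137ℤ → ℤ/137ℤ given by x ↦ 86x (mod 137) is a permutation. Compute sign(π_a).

Trace 74: π^k(74) = [74, 62, 126, 13, 22, 111, 93] for k=0..6.
2 cycles of lengths [136, 1].
Σ(ℓ_i−1) = 137−2 = 135; sign = (−1)^135 = -1.

-1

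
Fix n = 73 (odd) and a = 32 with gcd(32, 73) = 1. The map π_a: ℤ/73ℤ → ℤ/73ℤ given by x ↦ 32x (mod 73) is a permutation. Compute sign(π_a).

Start at x=1: 1 → 32 → 2 → 64 → 4 → 55 → 8 → … (one orbit).
π_32 has 9 disjoint cycles with lengths [9, 9, 9, 9, 9, 9, 9, 9, 1] on {0,…,72}.
With 9 cycles on 73 points, sign = (−1)^{73−9} = +1.

+1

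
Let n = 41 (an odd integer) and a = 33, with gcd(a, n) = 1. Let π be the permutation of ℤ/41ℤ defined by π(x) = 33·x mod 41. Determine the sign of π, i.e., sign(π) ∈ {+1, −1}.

+1

Trace 39: π^k(39) = [39, 16, 36, 40, 8, 18, 20] for k=0..6.
Cycle type of π: 20×2 + 1; total 3 cycles.
3 cycles on 41: each ℓ→(−1)^(ℓ−1), product (−1)^38 = +1.
Check: (33/41) = +1 by Zolotarev.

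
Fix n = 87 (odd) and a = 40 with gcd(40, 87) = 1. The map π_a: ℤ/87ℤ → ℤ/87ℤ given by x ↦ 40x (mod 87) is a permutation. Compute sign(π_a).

Trace 85: π^k(85) = [85, 7, 19, 64, 37, 1, 40] for k=0..6.
Decompose π into cycles: lengths [28, 28, 28, 1, 1, 1] (6 cycles, including the fixed point 0).
n − c = 87 − 6 = 81; sign = (−1)^81 = -1.
(40|87)_J = -1 (Zolotarev's lemma cross-check).

-1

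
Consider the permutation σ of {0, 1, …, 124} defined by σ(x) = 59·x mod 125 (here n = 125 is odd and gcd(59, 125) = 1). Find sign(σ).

Orbit of 36 under x↦59x: [36, 124, 66, 19, 121, 14, 76]… (length divides ord_125(59)).
Cycle type of π: 50×2 + 10×2 + 2×2 + 1; total 7 cycles.
With 7 cycles on 125 points, sign = (−1)^{125−7} = +1.

+1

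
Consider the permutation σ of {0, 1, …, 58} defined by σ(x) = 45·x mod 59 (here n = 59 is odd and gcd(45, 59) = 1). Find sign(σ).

+1

Trace 1: π^k(1) = [1, 45, 19, 29, 7, 20, 15] for k=0..6.
3 cycles of lengths [29, 29, 1].
Σ(ℓ_i−1) = 59−3 = 56; sign = (−1)^56 = +1.
Zolotarev: (45|59) = +1, matching the cycle-count sign.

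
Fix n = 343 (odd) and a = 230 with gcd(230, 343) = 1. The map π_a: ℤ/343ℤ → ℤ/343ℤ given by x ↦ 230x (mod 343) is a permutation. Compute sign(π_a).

Start at x=50: 50 → 181 → 127 → 55 → 302 → 174 → 232 → … (one orbit).
Decompose π into cycles: lengths [98, 98, 98, 14, 14, 14, 2, 2, 2, 1] (10 cycles, including the fixed point 0).
343 − 10 = 333 transpositions; sign(π) = (−1)^333 = -1.
Zolotarev: (230|343) = -1, matching the cycle-count sign.

-1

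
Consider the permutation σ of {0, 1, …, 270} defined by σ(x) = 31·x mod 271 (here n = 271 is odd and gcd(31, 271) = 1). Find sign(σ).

Orbit of 178 under x↦31x: [178, 98, 57, 141, 35, 1, 31]… (length divides ord_271(31)).
The orbit structure of x ↦ 31x mod 271: 7 orbits of sizes [45, 45, 45, 45, 45, 45, 1].
Σ(ℓ_i−1) = 271−7 = 264; sign = (−1)^264 = +1.

+1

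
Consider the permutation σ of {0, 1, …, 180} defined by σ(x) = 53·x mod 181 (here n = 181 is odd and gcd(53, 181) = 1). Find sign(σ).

-1

Orbit of 157 under x↦53x: [157, 176, 97, 73, 68, 165, 57]… (length divides ord_181(53)).
Cycle lengths of π_53 on ℤ/181ℤ: [180, 1]; 2 cycles in total.
Σ(ℓ_i−1) = 181−2 = 179; sign = (−1)^179 = -1.
The Jacobi symbol (53|181) = -1 (Zolotarev) agrees.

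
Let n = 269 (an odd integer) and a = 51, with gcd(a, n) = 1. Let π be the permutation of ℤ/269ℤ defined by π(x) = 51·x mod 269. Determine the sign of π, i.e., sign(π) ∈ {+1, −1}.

+1

Start at x=164: 164 → 25 → 199 → 196 → 43 → 41 → 208 → … (one orbit).
Cycle type of π: 134×2 + 1; total 3 cycles.
With 3 cycles on 269 points, sign = (−1)^{269−3} = +1.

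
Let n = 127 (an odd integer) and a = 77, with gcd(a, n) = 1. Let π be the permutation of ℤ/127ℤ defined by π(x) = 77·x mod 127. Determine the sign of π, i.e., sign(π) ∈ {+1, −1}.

Orbit of 19 under x↦77x: [19, 66, 2, 27, 47, 63, 25]… (length divides ord_127(77)).
Cycle type of π: 42×3 + 1; total 4 cycles.
n − c = 127 − 4 = 123; sign = (−1)^123 = -1.

-1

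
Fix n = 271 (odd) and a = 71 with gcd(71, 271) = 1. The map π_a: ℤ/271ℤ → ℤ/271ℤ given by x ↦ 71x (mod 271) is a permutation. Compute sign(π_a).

-1

Start at x=33: 33 → 175 → 230 → 70 → 92 → 28 → 91 → … (one orbit).
Cycle type of π: 270 + 1; total 2 cycles.
2 cycles on 271: each ℓ→(−1)^(ℓ−1), product (−1)^269 = -1.
(71|271)_J = -1 (Zolotarev's lemma cross-check).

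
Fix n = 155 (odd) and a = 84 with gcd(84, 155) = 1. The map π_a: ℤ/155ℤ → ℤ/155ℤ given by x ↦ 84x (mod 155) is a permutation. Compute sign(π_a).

Orbit of 56 under x↦84x: [56, 54, 41, 34, 66, 119, 76]… (length divides ord_155(84)).
π_84 has 8 disjoint cycles with lengths [30, 30, 30, 30, 30, 2, 2, 1] on {0,…,154}.
Σ(ℓ_i−1) = 155−8 = 147; sign = (−1)^147 = -1.
(84|155)_J = -1 (Zolotarev's lemma cross-check).

-1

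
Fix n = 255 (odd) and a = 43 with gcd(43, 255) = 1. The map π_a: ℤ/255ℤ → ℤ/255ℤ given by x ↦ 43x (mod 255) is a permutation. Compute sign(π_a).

Orbit of 4 under x↦43x: [4, 172, 1, 43, 64, 202, 16]… (length divides ord_255(43)).
Cycle lengths of π_43 on ℤ/255ℤ: [8, 8, 8, 8, 8, 8, 8, 8, 8, 8, 8, 8, 8, 8, 8, 8, 8, 8, 8, 8, 8, 8, 8, 8, 8, 8, 8, 8, 8, 8, 4, 4, 4, 1, 1, 1]; 36 cycles in total.
sign(π) = (−1)^{n − #cycles} = (−1)^{255−36} = (−1)^219 = -1.
Via Zolotarev, sign(π_{43}) = (43|255) = -1.

-1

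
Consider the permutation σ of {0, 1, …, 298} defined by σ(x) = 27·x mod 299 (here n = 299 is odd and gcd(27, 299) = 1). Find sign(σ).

Orbit of 144 under x↦27x: [144, 1, 27, 131, 248, 118, 196]… (length divides ord_299(27)).
π_27 has 39 disjoint cycles with lengths [11, 11, 11, 11, 11, 11, 11, 11, 11, 11, 11, 11, 11, 11, 11, 11, 11, 11, 11, 11, 11, 11, 11, 11, 11, 11, 1, 1, 1, 1, 1, 1, 1, 1, 1, 1, 1, 1, 1] on {0,…,298}.
With 39 cycles on 299 points, sign = (−1)^{299−39} = +1.
(27|299)_J = +1 (Zolotarev's lemma cross-check).

+1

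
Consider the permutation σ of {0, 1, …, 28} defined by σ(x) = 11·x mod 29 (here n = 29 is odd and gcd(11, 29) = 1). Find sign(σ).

Trace 22: π^k(22) = [22, 10, 23, 21, 28, 18, 24] for k=0..6.
π_11 has 2 disjoint cycles with lengths [28, 1] on {0,…,28}.
With 2 cycles on 29 points, sign = (−1)^{29−2} = -1.
Via Zolotarev, sign(π_{11}) = (11|29) = -1.

-1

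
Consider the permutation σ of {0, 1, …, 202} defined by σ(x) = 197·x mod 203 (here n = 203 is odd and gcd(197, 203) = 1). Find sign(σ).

+1

Trace 169: π^k(169) = [169, 1, 197, 36, 190, 78, 141] for k=0..6.
Cycle type of π: 7×28 + 1×7; total 35 cycles.
35 cycles on 203: each ℓ→(−1)^(ℓ−1), product (−1)^168 = +1.
Via Zolotarev, sign(π_{197}) = (197|203) = +1.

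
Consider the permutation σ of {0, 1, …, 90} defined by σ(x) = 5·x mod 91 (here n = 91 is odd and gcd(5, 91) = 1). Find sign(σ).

Trace 34: π^k(34) = [34, 79, 31, 64, 47, 53, 83] for k=0..6.
π_5 has 11 disjoint cycles with lengths [12, 12, 12, 12, 12, 12, 6, 4, 4, 4, 1] on {0,…,90}.
91 − 11 = 80 transpositions; sign(π) = (−1)^80 = +1.
Via Zolotarev, sign(π_{5}) = (5|91) = +1.

+1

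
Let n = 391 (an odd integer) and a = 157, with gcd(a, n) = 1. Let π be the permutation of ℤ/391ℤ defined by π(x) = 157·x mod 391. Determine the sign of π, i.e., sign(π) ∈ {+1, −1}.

-1

Trace 154: π^k(154) = [154, 327, 118, 149, 324, 38, 101] for k=0..6.
π_157 has 14 disjoint cycles with lengths [44, 44, 44, 44, 44, 44, 44, 44, 22, 4, 4, 4, 4, 1] on {0,…,390}.
n − c = 391 − 14 = 377; sign = (−1)^377 = -1.
Zolotarev: (157|391) = -1, matching the cycle-count sign.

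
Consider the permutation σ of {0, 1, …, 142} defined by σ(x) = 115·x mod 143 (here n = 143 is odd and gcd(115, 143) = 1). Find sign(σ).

-1

Trace 108: π^k(108) = [108, 122, 16, 124, 103, 119, 100] for k=0..6.
Cycle type of π: 60×2 + 12 + 5×2 + 1; total 6 cycles.
Σ(ℓ_i−1) = 143−6 = 137; sign = (−1)^137 = -1.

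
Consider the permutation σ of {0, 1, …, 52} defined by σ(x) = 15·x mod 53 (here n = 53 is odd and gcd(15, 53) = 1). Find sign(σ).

+1

Start at x=47: 47 → 16 → 28 → 49 → 46 → 1 → 15 → … (one orbit).
Cycle lengths of π_15 on ℤ/53ℤ: [13, 13, 13, 13, 1]; 5 cycles in total.
5 cycles on 53: each ℓ→(−1)^(ℓ−1), product (−1)^48 = +1.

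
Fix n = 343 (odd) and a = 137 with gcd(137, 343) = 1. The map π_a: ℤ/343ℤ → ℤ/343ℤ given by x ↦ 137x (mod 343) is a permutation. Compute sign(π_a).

Trace 254: π^k(254) = [254, 155, 312, 212, 232, 228, 23] for k=0..6.
Cycle lengths of π_137 on ℤ/343ℤ: [147, 147, 21, 21, 3, 3, 1]; 7 cycles in total.
343 − 7 = 336 transpositions; sign(π) = (−1)^336 = +1.
(137|343)_J = +1 (Zolotarev's lemma cross-check).

+1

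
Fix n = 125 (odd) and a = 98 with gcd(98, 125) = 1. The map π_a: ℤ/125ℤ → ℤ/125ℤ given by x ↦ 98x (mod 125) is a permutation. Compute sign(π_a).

Trace 63: π^k(63) = [63, 49, 52, 96, 33, 109, 57] for k=0..6.
The orbit structure of x ↦ 98x mod 125: 4 orbits of sizes [100, 20, 4, 1].
125 − 4 = 121 transpositions; sign(π) = (−1)^121 = -1.
Via Zolotarev, sign(π_{98}) = (98|125) = -1.

-1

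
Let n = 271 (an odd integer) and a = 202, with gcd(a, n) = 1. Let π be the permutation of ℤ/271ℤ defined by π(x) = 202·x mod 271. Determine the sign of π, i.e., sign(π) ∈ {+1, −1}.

-1

Start at x=44: 44 → 216 → 1 → 202 → 154 → 214 → 139 → … (one orbit).
Cycle type of π: 90×3 + 1; total 4 cycles.
271 − 4 = 267 transpositions; sign(π) = (−1)^267 = -1.
Check: (202/271) = -1 by Zolotarev.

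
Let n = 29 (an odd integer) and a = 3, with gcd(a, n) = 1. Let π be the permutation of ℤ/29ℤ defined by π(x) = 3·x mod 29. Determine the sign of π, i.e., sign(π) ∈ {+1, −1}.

-1

Start at x=13: 13 → 10 → 1 → 3 → 9 → 27 → 23 → … (one orbit).
The orbit structure of x ↦ 3x mod 29: 2 orbits of sizes [28, 1].
With 2 cycles on 29 points, sign = (−1)^{29−2} = -1.
Via Zolotarev, sign(π_{3}) = (3|29) = -1.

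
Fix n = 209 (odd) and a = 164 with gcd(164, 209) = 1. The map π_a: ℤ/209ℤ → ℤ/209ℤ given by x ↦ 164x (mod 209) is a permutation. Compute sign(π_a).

+1

Orbit of 208 under x↦164x: [208, 45, 65, 1, 164, 144]… (length divides ord_209(164)).
Cycle type of π: 6×33 + 2×5 + 1; total 39 cycles.
39 cycles on 209: each ℓ→(−1)^(ℓ−1), product (−1)^170 = +1.
The Jacobi symbol (164|209) = +1 (Zolotarev) agrees.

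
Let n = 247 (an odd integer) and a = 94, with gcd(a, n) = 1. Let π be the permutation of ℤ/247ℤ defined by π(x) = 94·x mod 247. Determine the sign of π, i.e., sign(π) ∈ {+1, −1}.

Trace 172: π^k(172) = [172, 113, 1, 94, 191, 170] for k=0..5.
π_94 has 50 disjoint cycles with lengths [6, 6, 6, 6, 6, 6, 6, 6, 6, 6, 6, 6, 6, 6, 6, 6, 6, 6, 6, 6, 6, 6, 6, 6, 6, 6, 6, 6, 6, 6, 6, 6, 6, 6, 6, 6, 3, 3, 3, 3, 2, 2, 2, 2, 2, 2, 2, 2, 2, 1] on {0,…,246}.
247 − 50 = 197 transpositions; sign(π) = (−1)^197 = -1.
Check: (94/247) = -1 by Zolotarev.

-1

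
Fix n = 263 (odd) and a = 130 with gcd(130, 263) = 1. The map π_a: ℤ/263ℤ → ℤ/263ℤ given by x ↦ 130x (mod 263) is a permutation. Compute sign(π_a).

-1

Start at x=239: 239 → 36 → 209 → 81 → 10 → 248 → 154 → … (one orbit).
Decompose π into cycles: lengths [262, 1] (2 cycles, including the fixed point 0).
Σ(ℓ_i−1) = 263−2 = 261; sign = (−1)^261 = -1.
Check: (130/263) = -1 by Zolotarev.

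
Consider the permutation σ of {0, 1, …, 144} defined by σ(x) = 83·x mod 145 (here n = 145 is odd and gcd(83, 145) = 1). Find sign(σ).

Orbit of 103 under x↦83x: [103, 139, 82, 136, 123, 59, 112]… (length divides ord_145(83)).
The orbit structure of x ↦ 83x mod 145: 10 orbits of sizes [28, 28, 28, 28, 7, 7, 7, 7, 4, 1].
Σ(ℓ_i−1) = 145−10 = 135; sign = (−1)^135 = -1.

-1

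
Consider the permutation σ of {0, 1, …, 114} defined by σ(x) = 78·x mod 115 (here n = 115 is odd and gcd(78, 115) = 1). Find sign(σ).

-1

Start at x=73: 73 → 59 → 2 → 41 → 93 → 9 → 12 → … (one orbit).
The orbit structure of x ↦ 78x mod 115: 6 orbits of sizes [44, 44, 11, 11, 4, 1].
sign(π) = (−1)^{n − #cycles} = (−1)^{115−6} = (−1)^109 = -1.
Via Zolotarev, sign(π_{78}) = (78|115) = -1.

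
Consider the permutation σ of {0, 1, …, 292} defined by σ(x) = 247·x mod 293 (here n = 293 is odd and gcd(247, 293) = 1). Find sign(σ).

+1

Orbit of 24 under x↦247x: [24, 68, 95, 25, 22, 160, 258]… (length divides ord_293(247)).
The orbit structure of x ↦ 247x mod 293: 3 orbits of sizes [146, 146, 1].
3 cycles on 293: each ℓ→(−1)^(ℓ−1), product (−1)^290 = +1.
Via Zolotarev, sign(π_{247}) = (247|293) = +1.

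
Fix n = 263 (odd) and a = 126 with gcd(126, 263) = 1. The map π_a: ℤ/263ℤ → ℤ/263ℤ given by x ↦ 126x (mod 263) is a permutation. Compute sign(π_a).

-1

Orbit of 6 under x↦126x: [6, 230, 50, 251, 66, 163, 24]… (length divides ord_263(126)).
Cycle type of π: 262 + 1; total 2 cycles.
n − c = 263 − 2 = 261; sign = (−1)^261 = -1.
Zolotarev: (126|263) = -1, matching the cycle-count sign.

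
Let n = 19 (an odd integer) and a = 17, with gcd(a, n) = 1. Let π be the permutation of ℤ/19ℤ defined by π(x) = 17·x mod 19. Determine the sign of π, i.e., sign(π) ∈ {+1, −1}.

Trace 6: π^k(6) = [6, 7, 5, 9, 1, 17, 4] for k=0..6.
Cycle lengths of π_17 on ℤ/19ℤ: [9, 9, 1]; 3 cycles in total.
3 cycles on 19: each ℓ→(−1)^(ℓ−1), product (−1)^16 = +1.
(17|19)_J = +1 (Zolotarev's lemma cross-check).

+1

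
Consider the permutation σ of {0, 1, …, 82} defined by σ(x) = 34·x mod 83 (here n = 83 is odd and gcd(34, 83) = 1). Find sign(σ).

Orbit of 49 under x↦34x: [49, 6, 38, 47, 21, 50, 40]… (length divides ord_83(34)).
π_34 has 2 disjoint cycles with lengths [82, 1] on {0,…,82}.
83 − 2 = 81 transpositions; sign(π) = (−1)^81 = -1.

-1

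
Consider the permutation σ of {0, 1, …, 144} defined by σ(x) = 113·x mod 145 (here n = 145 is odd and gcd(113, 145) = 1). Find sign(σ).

+1

Orbit of 144 under x↦113x: [144, 32, 136, 143, 64, 127, 141]… (length divides ord_145(113)).
Decompose π into cycles: lengths [28, 28, 28, 28, 28, 4, 1] (7 cycles, including the fixed point 0).
Σ(ℓ_i−1) = 145−7 = 138; sign = (−1)^138 = +1.
Zolotarev: (113|145) = +1, matching the cycle-count sign.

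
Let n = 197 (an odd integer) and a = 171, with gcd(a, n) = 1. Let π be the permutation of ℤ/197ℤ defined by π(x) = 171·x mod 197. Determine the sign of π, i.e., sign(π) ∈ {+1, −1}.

Trace 135: π^k(135) = [135, 36, 49, 105, 28, 60, 16] for k=0..6.
π_171 has 5 disjoint cycles with lengths [49, 49, 49, 49, 1] on {0,…,196}.
With 5 cycles on 197 points, sign = (−1)^{197−5} = +1.
The Jacobi symbol (171|197) = +1 (Zolotarev) agrees.

+1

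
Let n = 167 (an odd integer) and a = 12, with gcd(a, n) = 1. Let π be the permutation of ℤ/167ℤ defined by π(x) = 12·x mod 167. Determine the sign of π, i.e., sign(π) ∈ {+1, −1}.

Trace 48: π^k(48) = [48, 75, 65, 112, 8, 96, 150] for k=0..6.
Cycle lengths of π_12 on ℤ/167ℤ: [83, 83, 1]; 3 cycles in total.
3 cycles on 167: each ℓ→(−1)^(ℓ−1), product (−1)^164 = +1.

+1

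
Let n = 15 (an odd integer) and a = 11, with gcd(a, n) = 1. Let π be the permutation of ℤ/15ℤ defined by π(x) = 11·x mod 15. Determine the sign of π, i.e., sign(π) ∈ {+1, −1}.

-1

Trace 11: π^k(11) = [11, 1] for k=0..1.
π_11 has 10 disjoint cycles with lengths [2, 2, 2, 2, 2, 1, 1, 1, 1, 1] on {0,…,14}.
15 − 10 = 5 transpositions; sign(π) = (−1)^5 = -1.
Via Zolotarev, sign(π_{11}) = (11|15) = -1.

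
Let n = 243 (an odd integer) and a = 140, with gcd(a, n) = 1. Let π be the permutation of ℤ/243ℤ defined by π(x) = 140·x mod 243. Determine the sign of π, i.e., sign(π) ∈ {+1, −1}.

Trace 160: π^k(160) = [160, 44, 85, 236, 235, 95, 178] for k=0..6.
The orbit structure of x ↦ 140x mod 243: 6 orbits of sizes [162, 54, 18, 6, 2, 1].
243 − 6 = 237 transpositions; sign(π) = (−1)^237 = -1.
Check: (140/243) = -1 by Zolotarev.

-1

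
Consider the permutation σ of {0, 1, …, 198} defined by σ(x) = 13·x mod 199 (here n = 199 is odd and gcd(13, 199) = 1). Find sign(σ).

Trace 18: π^k(18) = [18, 35, 57, 144, 81, 58, 157] for k=0..6.
π_13 has 3 disjoint cycles with lengths [99, 99, 1] on {0,…,198}.
Σ(ℓ_i−1) = 199−3 = 196; sign = (−1)^196 = +1.

+1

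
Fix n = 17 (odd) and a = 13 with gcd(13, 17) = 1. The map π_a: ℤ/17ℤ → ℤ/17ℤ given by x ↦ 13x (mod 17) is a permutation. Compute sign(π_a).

Orbit of 1 under x↦13x: [1, 13, 16, 4]… (length divides ord_17(13)).
π_13 has 5 disjoint cycles with lengths [4, 4, 4, 4, 1] on {0,…,16}.
With 5 cycles on 17 points, sign = (−1)^{17−5} = +1.

+1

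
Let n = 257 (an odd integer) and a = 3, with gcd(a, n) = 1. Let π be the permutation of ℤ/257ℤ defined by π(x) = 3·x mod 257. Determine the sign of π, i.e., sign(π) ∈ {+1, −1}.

-1

Trace 120: π^k(120) = [120, 103, 52, 156, 211, 119, 100] for k=0..6.
2 cycles of lengths [256, 1].
n − c = 257 − 2 = 255; sign = (−1)^255 = -1.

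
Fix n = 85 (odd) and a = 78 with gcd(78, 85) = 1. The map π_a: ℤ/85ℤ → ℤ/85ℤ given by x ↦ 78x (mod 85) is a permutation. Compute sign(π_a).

+1

Orbit of 12 under x↦78x: [12, 1, 78, 49, 82, 21, 23]… (length divides ord_85(78)).
The orbit structure of x ↦ 78x mod 85: 7 orbits of sizes [16, 16, 16, 16, 16, 4, 1].
sign(π) = (−1)^{n − #cycles} = (−1)^{85−7} = (−1)^78 = +1.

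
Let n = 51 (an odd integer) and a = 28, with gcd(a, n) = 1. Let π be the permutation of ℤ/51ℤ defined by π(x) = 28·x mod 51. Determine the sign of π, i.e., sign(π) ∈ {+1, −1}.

Trace 31: π^k(31) = [31, 1, 28, 19, 22, 4, 10] for k=0..6.
Cycle type of π: 16×3 + 1×3; total 6 cycles.
Σ(ℓ_i−1) = 51−6 = 45; sign = (−1)^45 = -1.

-1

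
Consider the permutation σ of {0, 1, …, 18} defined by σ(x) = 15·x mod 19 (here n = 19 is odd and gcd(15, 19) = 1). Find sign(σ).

Orbit of 1 under x↦15x: [1, 15, 16, 12, 9, 2, 11]… (length divides ord_19(15)).
Decompose π into cycles: lengths [18, 1] (2 cycles, including the fixed point 0).
sign(π) = (−1)^{n − #cycles} = (−1)^{19−2} = (−1)^17 = -1.
Zolotarev: (15|19) = -1, matching the cycle-count sign.

-1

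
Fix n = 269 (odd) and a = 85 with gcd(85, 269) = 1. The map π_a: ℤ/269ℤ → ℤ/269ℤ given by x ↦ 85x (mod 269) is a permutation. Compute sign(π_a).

-1

Start at x=148: 148 → 206 → 25 → 242 → 126 → 219 → 54 → … (one orbit).
Cycle lengths of π_85 on ℤ/269ℤ: [268, 1]; 2 cycles in total.
2 cycles on 269: each ℓ→(−1)^(ℓ−1), product (−1)^267 = -1.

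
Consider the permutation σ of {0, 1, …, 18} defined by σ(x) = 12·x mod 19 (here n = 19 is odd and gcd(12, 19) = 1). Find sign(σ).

Trace 1: π^k(1) = [1, 12, 11, 18, 7, 8] for k=0..5.
The orbit structure of x ↦ 12x mod 19: 4 orbits of sizes [6, 6, 6, 1].
n − c = 19 − 4 = 15; sign = (−1)^15 = -1.

-1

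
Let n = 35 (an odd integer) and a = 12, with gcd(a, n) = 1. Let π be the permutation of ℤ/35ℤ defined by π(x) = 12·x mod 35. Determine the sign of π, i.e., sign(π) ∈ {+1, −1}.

+1

Orbit of 27 under x↦12x: [27, 9, 3, 1, 12, 4, 13]… (length divides ord_35(12)).
Decompose π into cycles: lengths [12, 12, 6, 4, 1] (5 cycles, including the fixed point 0).
Σ(ℓ_i−1) = 35−5 = 30; sign = (−1)^30 = +1.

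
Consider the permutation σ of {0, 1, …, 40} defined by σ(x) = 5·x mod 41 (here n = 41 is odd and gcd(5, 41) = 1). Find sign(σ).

Trace 33: π^k(33) = [33, 1, 5, 25, 2, 10, 9] for k=0..6.
3 cycles of lengths [20, 20, 1].
sign(π) = (−1)^{n − #cycles} = (−1)^{41−3} = (−1)^38 = +1.
Zolotarev: (5|41) = +1, matching the cycle-count sign.

+1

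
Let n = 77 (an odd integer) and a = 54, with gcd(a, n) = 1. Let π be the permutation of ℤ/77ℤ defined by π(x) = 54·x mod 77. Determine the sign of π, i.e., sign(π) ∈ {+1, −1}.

+1

Trace 67: π^k(67) = [67, 76, 23, 10, 1, 54] for k=0..5.
π_54 has 17 disjoint cycles with lengths [6, 6, 6, 6, 6, 6, 6, 6, 6, 6, 6, 2, 2, 2, 2, 2, 1] on {0,…,76}.
With 17 cycles on 77 points, sign = (−1)^{77−17} = +1.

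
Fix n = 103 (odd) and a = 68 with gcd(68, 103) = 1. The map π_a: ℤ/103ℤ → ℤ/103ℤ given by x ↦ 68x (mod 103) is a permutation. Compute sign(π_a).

Trace 56: π^k(56) = [56, 100, 2, 33, 81, 49, 36] for k=0..6.
The orbit structure of x ↦ 68x mod 103: 3 orbits of sizes [51, 51, 1].
sign(π) = (−1)^{n − #cycles} = (−1)^{103−3} = (−1)^100 = +1.
The Jacobi symbol (68|103) = +1 (Zolotarev) agrees.

+1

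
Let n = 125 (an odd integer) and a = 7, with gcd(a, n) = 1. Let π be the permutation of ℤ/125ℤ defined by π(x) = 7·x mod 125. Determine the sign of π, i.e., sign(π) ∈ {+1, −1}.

-1

Start at x=93: 93 → 26 → 57 → 24 → 43 → 51 → 107 → … (one orbit).
Cycle lengths of π_7 on ℤ/125ℤ: [20, 20, 20, 20, 20, 4, 4, 4, 4, 4, 4, 1]; 12 cycles in total.
125 − 12 = 113 transpositions; sign(π) = (−1)^113 = -1.
Zolotarev: (7|125) = -1, matching the cycle-count sign.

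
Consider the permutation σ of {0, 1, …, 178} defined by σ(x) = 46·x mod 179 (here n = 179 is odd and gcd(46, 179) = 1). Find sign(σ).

+1

Start at x=25: 25 → 76 → 95 → 74 → 3 → 138 → 83 → … (one orbit).
Cycle lengths of π_46 on ℤ/179ℤ: [89, 89, 1]; 3 cycles in total.
Σ(ℓ_i−1) = 179−3 = 176; sign = (−1)^176 = +1.
Via Zolotarev, sign(π_{46}) = (46|179) = +1.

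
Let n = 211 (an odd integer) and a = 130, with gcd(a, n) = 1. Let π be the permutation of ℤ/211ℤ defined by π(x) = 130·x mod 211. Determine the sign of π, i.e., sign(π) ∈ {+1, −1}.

-1

Start at x=141: 141 → 184 → 77 → 93 → 63 → 172 → 205 → … (one orbit).
2 cycles of lengths [210, 1].
n − c = 211 − 2 = 209; sign = (−1)^209 = -1.
The Jacobi symbol (130|211) = -1 (Zolotarev) agrees.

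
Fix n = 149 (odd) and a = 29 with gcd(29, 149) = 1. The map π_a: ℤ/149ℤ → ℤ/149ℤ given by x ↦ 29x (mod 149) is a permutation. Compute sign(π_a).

+1

Orbit of 29 under x↦29x: [29, 96, 102, 127, 107, 123, 140]… (length divides ord_149(29)).
5 cycles of lengths [37, 37, 37, 37, 1].
n − c = 149 − 5 = 144; sign = (−1)^144 = +1.
(29|149)_J = +1 (Zolotarev's lemma cross-check).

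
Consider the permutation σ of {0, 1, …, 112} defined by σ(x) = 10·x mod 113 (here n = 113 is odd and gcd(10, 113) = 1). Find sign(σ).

-1

Trace 92: π^k(92) = [92, 16, 47, 18, 67, 105, 33] for k=0..6.
Cycle type of π: 112 + 1; total 2 cycles.
With 2 cycles on 113 points, sign = (−1)^{113−2} = -1.
Via Zolotarev, sign(π_{10}) = (10|113) = -1.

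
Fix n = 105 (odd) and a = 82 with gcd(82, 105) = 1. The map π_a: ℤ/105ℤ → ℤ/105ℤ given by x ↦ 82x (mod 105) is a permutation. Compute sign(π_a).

Start at x=103: 103 → 46 → 97 → 79 → 73 → 1 → 82 → … (one orbit).
Decompose π into cycles: lengths [12, 12, 12, 12, 12, 12, 6, 6, 6, 4, 4, 4, 1, 1, 1] (15 cycles, including the fixed point 0).
n − c = 105 − 15 = 90; sign = (−1)^90 = +1.
Via Zolotarev, sign(π_{82}) = (82|105) = +1.

+1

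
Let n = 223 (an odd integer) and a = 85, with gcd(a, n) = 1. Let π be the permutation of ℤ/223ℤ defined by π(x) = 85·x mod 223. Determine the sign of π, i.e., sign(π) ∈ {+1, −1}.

-1

Trace 53: π^k(53) = [53, 45, 34, 214, 127, 91, 153] for k=0..6.
The orbit structure of x ↦ 85x mod 223: 2 orbits of sizes [222, 1].
With 2 cycles on 223 points, sign = (−1)^{223−2} = -1.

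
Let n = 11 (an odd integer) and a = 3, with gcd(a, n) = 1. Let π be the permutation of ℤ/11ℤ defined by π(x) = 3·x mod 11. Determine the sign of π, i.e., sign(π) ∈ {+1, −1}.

Trace 1: π^k(1) = [1, 3, 9, 5, 4] for k=0..4.
Cycle type of π: 5×2 + 1; total 3 cycles.
11 − 3 = 8 transpositions; sign(π) = (−1)^8 = +1.

+1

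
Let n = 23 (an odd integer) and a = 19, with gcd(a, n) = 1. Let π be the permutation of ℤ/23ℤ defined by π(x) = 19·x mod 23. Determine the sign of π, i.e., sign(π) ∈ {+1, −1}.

Start at x=9: 9 → 10 → 6 → 22 → 4 → 7 → 18 → … (one orbit).
The orbit structure of x ↦ 19x mod 23: 2 orbits of sizes [22, 1].
2 cycles on 23: each ℓ→(−1)^(ℓ−1), product (−1)^21 = -1.
The Jacobi symbol (19|23) = -1 (Zolotarev) agrees.

-1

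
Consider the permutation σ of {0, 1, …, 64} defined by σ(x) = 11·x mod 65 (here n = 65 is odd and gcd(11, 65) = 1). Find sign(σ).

-1

Orbit of 1 under x↦11x: [1, 11, 56, 31, 16, 46, 51]… (length divides ord_65(11)).
Cycle lengths of π_11 on ℤ/65ℤ: [12, 12, 12, 12, 12, 1, 1, 1, 1, 1]; 10 cycles in total.
Σ(ℓ_i−1) = 65−10 = 55; sign = (−1)^55 = -1.
(11|65)_J = -1 (Zolotarev's lemma cross-check).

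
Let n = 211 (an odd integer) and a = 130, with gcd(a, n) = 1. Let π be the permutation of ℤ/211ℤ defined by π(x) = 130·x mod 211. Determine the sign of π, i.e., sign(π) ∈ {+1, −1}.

Orbit of 26 under x↦130x: [26, 4, 98, 80, 61, 123, 165]… (length divides ord_211(130)).
The orbit structure of x ↦ 130x mod 211: 2 orbits of sizes [210, 1].
With 2 cycles on 211 points, sign = (−1)^{211−2} = -1.
The Jacobi symbol (130|211) = -1 (Zolotarev) agrees.

-1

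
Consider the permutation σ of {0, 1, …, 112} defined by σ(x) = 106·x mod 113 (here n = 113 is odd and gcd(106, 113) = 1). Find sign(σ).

Start at x=49: 49 → 109 → 28 → 30 → 16 → 1 → 106 → 49 (one orbit).
Cycle type of π: 7×16 + 1; total 17 cycles.
sign(π) = (−1)^{n − #cycles} = (−1)^{113−17} = (−1)^96 = +1.
(106|113)_J = +1 (Zolotarev's lemma cross-check).

+1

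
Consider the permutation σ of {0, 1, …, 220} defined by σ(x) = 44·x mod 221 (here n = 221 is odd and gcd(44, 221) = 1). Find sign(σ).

+1

Start at x=183: 183 → 96 → 25 → 216 → 1 → 44 → 168 → … (one orbit).
π_44 has 17 disjoint cycles with lengths [16, 16, 16, 16, 16, 16, 16, 16, 16, 16, 16, 16, 16, 4, 4, 4, 1] on {0,…,220}.
sign(π) = (−1)^{n − #cycles} = (−1)^{221−17} = (−1)^204 = +1.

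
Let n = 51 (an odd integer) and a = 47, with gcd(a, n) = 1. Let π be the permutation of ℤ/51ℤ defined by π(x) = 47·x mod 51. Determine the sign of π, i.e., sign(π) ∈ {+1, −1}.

Orbit of 16 under x↦47x: [16, 38, 1, 47]… (length divides ord_51(47)).
π_47 has 14 disjoint cycles with lengths [4, 4, 4, 4, 4, 4, 4, 4, 4, 4, 4, 4, 2, 1] on {0,…,50}.
Σ(ℓ_i−1) = 51−14 = 37; sign = (−1)^37 = -1.
(47|51)_J = -1 (Zolotarev's lemma cross-check).

-1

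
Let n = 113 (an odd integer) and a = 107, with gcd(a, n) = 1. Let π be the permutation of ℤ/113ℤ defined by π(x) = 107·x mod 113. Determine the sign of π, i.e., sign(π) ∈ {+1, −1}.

-1

Start at x=40: 40 → 99 → 84 → 61 → 86 → 49 → 45 → … (one orbit).
Cycle lengths of π_107 on ℤ/113ℤ: [112, 1]; 2 cycles in total.
n − c = 113 − 2 = 111; sign = (−1)^111 = -1.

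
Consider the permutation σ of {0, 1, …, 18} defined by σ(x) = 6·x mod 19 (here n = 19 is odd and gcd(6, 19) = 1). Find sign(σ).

+1

Start at x=7: 7 → 4 → 5 → 11 → 9 → 16 → 1 → … (one orbit).
Cycle type of π: 9×2 + 1; total 3 cycles.
Σ(ℓ_i−1) = 19−3 = 16; sign = (−1)^16 = +1.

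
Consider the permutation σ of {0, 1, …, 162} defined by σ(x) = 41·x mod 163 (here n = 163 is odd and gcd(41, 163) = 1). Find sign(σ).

+1

Trace 144: π^k(144) = [144, 36, 9, 43, 133, 74, 100] for k=0..6.
The orbit structure of x ↦ 41x mod 163: 3 orbits of sizes [81, 81, 1].
163 − 3 = 160 transpositions; sign(π) = (−1)^160 = +1.
The Jacobi symbol (41|163) = +1 (Zolotarev) agrees.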